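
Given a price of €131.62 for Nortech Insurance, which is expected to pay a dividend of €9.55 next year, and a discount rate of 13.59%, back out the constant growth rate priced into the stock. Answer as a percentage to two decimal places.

6.33%

From P₀ = D₁/(r − g), the implied growth is g = r − D₁/P₀.
g = 0.1359 − 9.55/131.62 = 0.1359 − 0.07256 = 0.06334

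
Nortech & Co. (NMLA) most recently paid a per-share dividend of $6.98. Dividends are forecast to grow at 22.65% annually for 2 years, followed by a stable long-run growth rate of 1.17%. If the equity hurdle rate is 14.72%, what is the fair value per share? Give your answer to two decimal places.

$75.01

Two-stage DDM. Project D₁…D_2 at 0.2265, terminal growth 0.0117, discount at r = 0.1472.
D_1 = 8.5610
D_2 = 10.5000
Terminal value at t=2: TV = D_3/(r−g) = 10.6229/(0.1472−0.0117) = 78.3976
P₀ = 8.5610/(1+0.1472)^1 + 10.5000/(1+0.1472)^2 + 78.3976/(1+0.1472)^2 = 75.0104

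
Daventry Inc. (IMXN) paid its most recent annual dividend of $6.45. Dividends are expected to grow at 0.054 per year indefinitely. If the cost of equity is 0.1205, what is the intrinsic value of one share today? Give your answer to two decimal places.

$102.23

Gordon growth model: P₀ = D₁/(r − g). D₁ = 6.45 × (1 + 0.054) = 6.7983.
P₀ = 6.7983 / (0.1205 − 0.054) = 6.7983 / 0.0665 = 102.2301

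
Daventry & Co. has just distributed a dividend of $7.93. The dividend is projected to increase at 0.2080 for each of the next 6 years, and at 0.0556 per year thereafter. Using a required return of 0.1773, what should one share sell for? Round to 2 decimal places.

$132.39

Two-stage DDM. Project D₁…D_6 at 0.208, terminal growth 0.0556, discount at r = 0.1773.
D_1 = 9.5794
D_2 = 11.5720
D_3 = 13.9789
D_4 = 16.8865
D_5 = 20.3990
D_6 = 24.6419
Terminal value at t=6: TV = D_7/(r−g) = 26.0120/(0.1773−0.0556) = 213.7389
P₀ = 9.5794/(1+0.1773)^1 + 11.5720/(1+0.1773)^2 + 13.9789/(1+0.1773)^3 + 16.8865/(1+0.1773)^4 + 20.3990/(1+0.1773)^5 + 24.6419/(1+0.1773)^6 + 213.7389/(1+0.1773)^6 = 132.3876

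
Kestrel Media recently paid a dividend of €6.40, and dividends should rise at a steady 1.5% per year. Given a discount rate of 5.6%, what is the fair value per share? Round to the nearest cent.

Gordon growth model: P₀ = D₁/(r − g). D₁ = 6.40 × (1 + 0.015) = 6.4960.
P₀ = 6.4960 / (0.056 − 0.015) = 6.4960 / 0.041 = 158.4390

€158.44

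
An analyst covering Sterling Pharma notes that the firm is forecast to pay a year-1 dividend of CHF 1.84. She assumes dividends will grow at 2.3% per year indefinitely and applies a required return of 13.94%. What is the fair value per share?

CHF 15.81

Gordon growth model: P₀ = D₁/(r − g), with D₁ = 1.84 given directly.
P₀ = 1.8400 / (0.1394 − 0.023) = 1.8400 / 0.1164 = 15.8076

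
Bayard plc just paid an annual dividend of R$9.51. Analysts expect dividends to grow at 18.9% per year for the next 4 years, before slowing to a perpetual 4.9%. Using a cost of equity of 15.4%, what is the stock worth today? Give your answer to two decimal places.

R$148.08

Two-stage DDM. Project D₁…D_4 at 0.189, terminal growth 0.049, discount at r = 0.154.
D_1 = 11.3074
D_2 = 13.4445
D_3 = 15.9855
D_4 = 19.0068
Terminal value at t=4: TV = D_5/(r−g) = 19.9381/(0.154−0.049) = 189.8865
P₀ = 11.3074/(1+0.154)^1 + 13.4445/(1+0.154)^2 + 15.9855/(1+0.154)^3 + 19.0068/(1+0.154)^4 + 189.8865/(1+0.154)^4 = 148.0839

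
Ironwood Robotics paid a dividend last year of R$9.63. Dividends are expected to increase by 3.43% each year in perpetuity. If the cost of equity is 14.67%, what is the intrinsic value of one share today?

Gordon growth model: P₀ = D₁/(r − g). D₁ = 9.63 × (1 + 0.0343) = 9.9603.
P₀ = 9.9603 / (0.1467 − 0.0343) = 9.9603 / 0.1124 = 88.6148

R$88.61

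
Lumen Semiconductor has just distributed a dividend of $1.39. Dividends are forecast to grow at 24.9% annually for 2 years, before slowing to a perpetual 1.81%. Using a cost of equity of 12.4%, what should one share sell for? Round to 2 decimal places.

$19.76

Two-stage DDM. Project D₁…D_2 at 0.249, terminal growth 0.0181, discount at r = 0.124.
D_1 = 1.7361
D_2 = 2.1684
Terminal value at t=2: TV = D_3/(r−g) = 2.2076/(0.124−0.0181) = 20.8465
P₀ = 1.7361/(1+0.124)^1 + 2.1684/(1+0.124)^2 + 20.8465/(1+0.124)^2 = 19.7616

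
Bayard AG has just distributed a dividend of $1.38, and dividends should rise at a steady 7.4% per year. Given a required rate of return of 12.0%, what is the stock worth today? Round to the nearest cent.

Gordon growth model: P₀ = D₁/(r − g). D₁ = 1.38 × (1 + 0.074) = 1.4821.
P₀ = 1.4821 / (0.12 − 0.074) = 1.4821 / 0.046 = 32.2200

$32.22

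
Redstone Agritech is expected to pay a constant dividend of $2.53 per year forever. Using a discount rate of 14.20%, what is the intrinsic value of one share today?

$17.82

Zero-growth DDM (perpetuity): P₀ = D/r = 2.53 / 0.142 = 17.8169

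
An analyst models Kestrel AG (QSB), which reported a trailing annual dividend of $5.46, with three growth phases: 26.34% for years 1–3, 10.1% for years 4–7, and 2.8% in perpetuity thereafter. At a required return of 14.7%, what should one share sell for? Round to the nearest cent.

$99.82

Three-stage DDM. Project D₁…D_7; terminal Gordon value at t=7 with g = 0.028; discount at r = 0.147.
D_1 = 6.8982
D_2 = 8.7151
D_3 = 11.0107
D_4 = 12.1228
D_5 = 13.3472
D_6 = 14.6953
D_7 = 16.1795
TV_7 = 16.6325/(0.147−0.028) = 139.7689
P₀ = Σ Dₜ/(1+r)ᵗ + TV_7/(1+r)^7 = 99.8245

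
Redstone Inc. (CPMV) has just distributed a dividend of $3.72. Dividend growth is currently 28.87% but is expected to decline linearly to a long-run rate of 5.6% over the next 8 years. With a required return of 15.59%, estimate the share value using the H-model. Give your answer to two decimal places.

H-model: P₀ = D₀[(1+g_L) + H(g_S−g_L)]/(r−g_L), with H = 8/2 = 4.
P₀ = 3.72 × [(1+0.056) + 4×(0.2887−0.056)] / (0.1559−0.056)
   = 3.72 × 1.9868 / 0.0999 = 73.9829

$73.98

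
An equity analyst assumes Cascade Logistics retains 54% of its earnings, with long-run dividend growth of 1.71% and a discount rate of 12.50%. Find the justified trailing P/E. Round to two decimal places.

Payout ratio b = 1 − 0.54 = 0.46.
Justified trailing P/E = b(1+g)/(r−g) = 0.46×(1+0.0171)/(0.125−0.0171) = 4.3361

4.34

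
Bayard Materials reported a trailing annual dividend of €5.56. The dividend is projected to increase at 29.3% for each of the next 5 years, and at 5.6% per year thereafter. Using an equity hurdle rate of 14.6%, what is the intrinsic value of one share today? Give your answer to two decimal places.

Two-stage DDM. Project D₁…D_5 at 0.293, terminal growth 0.056, discount at r = 0.146.
D_1 = 7.1891
D_2 = 9.2955
D_3 = 12.0191
D_4 = 15.5406
D_5 = 20.0940
Terminal value at t=5: TV = D_6/(r−g) = 21.2193/(0.146−0.056) = 235.7702
P₀ = 7.1891/(1+0.146)^1 + 9.2955/(1+0.146)^2 + 12.0191/(1+0.146)^3 + 15.5406/(1+0.146)^4 + 20.0940/(1+0.146)^5 + 235.7702/(1+0.146)^5 = 159.7923

€159.79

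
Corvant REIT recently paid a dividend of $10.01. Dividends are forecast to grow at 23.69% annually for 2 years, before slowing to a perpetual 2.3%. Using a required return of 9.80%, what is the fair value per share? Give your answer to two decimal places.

Two-stage DDM. Project D₁…D_2 at 0.2369, terminal growth 0.023, discount at r = 0.098.
D_1 = 12.3814
D_2 = 15.3145
Terminal value at t=2: TV = D_3/(r−g) = 15.6667/(0.098−0.023) = 208.8900
P₀ = 12.3814/(1+0.098)^1 + 15.3145/(1+0.098)^2 + 208.8900/(1+0.098)^2 = 197.2449

$197.24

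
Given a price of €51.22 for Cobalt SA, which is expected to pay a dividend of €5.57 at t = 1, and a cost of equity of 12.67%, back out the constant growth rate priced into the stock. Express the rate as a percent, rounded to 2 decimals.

1.80%

From P₀ = D₁/(r − g), the implied growth is g = r − D₁/P₀.
g = 0.1267 − 5.57/51.22 = 0.1267 − 0.10875 = 0.01795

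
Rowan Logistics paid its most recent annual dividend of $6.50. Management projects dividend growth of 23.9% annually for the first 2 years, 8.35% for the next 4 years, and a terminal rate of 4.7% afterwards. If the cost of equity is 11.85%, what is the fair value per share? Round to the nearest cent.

Three-stage DDM. Project D₁…D_6; terminal Gordon value at t=6 with g = 0.047; discount at r = 0.1185.
D_1 = 8.0535
D_2 = 9.9783
D_3 = 10.8115
D_4 = 11.7142
D_5 = 12.6924
D_6 = 13.7522
TV_6 = 14.3985/(0.1185−0.047) = 201.3781
P₀ = Σ Dₜ/(1+r)ᵗ + TV_6/(1+r)^6 = 147.5093

$147.51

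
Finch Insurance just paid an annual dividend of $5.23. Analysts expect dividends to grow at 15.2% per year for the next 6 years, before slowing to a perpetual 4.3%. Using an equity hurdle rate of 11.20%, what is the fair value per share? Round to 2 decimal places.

Two-stage DDM. Project D₁…D_6 at 0.152, terminal growth 0.043, discount at r = 0.112.
D_1 = 6.0250
D_2 = 6.9408
D_3 = 7.9957
D_4 = 9.2111
D_5 = 10.6112
D_6 = 12.2241
Terminal value at t=6: TV = D_7/(r−g) = 12.7497/(0.112−0.043) = 184.7786
P₀ = 6.0250/(1+0.112)^1 + 6.9408/(1+0.112)^2 + 7.9957/(1+0.112)^3 + 9.2111/(1+0.112)^4 + 10.6112/(1+0.112)^5 + 12.2241/(1+0.112)^6 + 184.7786/(1+0.112)^6 = 133.3052

$133.31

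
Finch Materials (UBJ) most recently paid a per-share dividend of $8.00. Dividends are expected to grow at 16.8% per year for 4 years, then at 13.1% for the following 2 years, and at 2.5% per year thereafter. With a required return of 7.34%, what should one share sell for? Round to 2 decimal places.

Three-stage DDM. Project D₁…D_6; terminal Gordon value at t=6 with g = 0.025; discount at r = 0.0734.
D_1 = 9.3440
D_2 = 10.9138
D_3 = 12.7473
D_4 = 14.8889
D_5 = 16.8393
D_6 = 19.0452
TV_6 = 19.5214/(0.0734−0.025) = 403.3342
P₀ = Σ Dₜ/(1+r)ᵗ + TV_6/(1+r)^6 = 327.6595

$327.66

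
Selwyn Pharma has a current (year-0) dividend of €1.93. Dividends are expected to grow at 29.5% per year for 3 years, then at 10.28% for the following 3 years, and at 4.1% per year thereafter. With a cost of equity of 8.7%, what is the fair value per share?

Three-stage DDM. Project D₁…D_6; terminal Gordon value at t=6 with g = 0.041; discount at r = 0.087.
D_1 = 2.4993
D_2 = 3.2367
D_3 = 4.1915
D_4 = 4.6224
D_5 = 5.0975
D_6 = 5.6216
TV_6 = 5.8520/(0.087−0.041) = 127.2184
P₀ = Σ Dₜ/(1+r)ᵗ + TV_6/(1+r)^6 = 95.5008

€95.50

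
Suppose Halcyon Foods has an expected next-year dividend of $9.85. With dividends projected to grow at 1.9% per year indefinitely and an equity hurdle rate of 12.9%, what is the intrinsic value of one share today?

$89.55

Gordon growth model: P₀ = D₁/(r − g), with D₁ = 9.85 given directly.
P₀ = 9.8500 / (0.129 − 0.019) = 9.8500 / 0.11 = 89.5455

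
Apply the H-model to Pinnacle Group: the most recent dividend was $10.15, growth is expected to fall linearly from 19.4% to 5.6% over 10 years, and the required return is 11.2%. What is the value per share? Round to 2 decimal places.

$316.46

H-model: P₀ = D₀[(1+g_L) + H(g_S−g_L)]/(r−g_L), with H = 10/2 = 5.
P₀ = 10.15 × [(1+0.056) + 5×(0.194−0.056)] / (0.112−0.056)
   = 10.15 × 1.7460 / 0.056 = 316.4625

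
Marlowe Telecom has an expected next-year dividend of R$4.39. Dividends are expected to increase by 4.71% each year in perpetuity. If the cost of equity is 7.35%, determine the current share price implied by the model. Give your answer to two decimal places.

R$166.29

Gordon growth model: P₀ = D₁/(r − g), with D₁ = 4.39 given directly.
P₀ = 4.3900 / (0.0735 − 0.0471) = 4.3900 / 0.0264 = 166.2879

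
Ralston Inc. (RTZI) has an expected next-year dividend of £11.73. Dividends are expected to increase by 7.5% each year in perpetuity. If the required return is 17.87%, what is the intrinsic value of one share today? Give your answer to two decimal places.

£113.11

Gordon growth model: P₀ = D₁/(r − g), with D₁ = 11.73 given directly.
P₀ = 11.7300 / (0.1787 − 0.075) = 11.7300 / 0.1037 = 113.1148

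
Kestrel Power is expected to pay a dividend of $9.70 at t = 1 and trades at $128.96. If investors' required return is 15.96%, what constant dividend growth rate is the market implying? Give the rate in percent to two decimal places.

8.44%

From P₀ = D₁/(r − g), the implied growth is g = r − D₁/P₀.
g = 0.1596 − 9.70/128.96 = 0.1596 − 0.07522 = 0.08438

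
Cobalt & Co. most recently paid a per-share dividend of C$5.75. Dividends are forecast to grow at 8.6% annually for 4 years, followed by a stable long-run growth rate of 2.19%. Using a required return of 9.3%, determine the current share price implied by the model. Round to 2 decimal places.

Two-stage DDM. Project D₁…D_4 at 0.086, terminal growth 0.0219, discount at r = 0.093.
D_1 = 6.2445
D_2 = 6.7815
D_3 = 7.3647
D_4 = 7.9981
Terminal value at t=4: TV = D_5/(r−g) = 8.1733/(0.093−0.0219) = 114.9545
P₀ = 6.2445/(1+0.093)^1 + 6.7815/(1+0.093)^2 + 7.3647/(1+0.093)^3 + 7.9981/(1+0.093)^4 + 114.9545/(1+0.093)^4 = 103.1803

C$103.18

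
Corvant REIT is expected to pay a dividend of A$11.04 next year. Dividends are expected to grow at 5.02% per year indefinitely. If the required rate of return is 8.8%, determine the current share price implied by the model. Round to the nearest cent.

Gordon growth model: P₀ = D₁/(r − g), with D₁ = 11.04 given directly.
P₀ = 11.0400 / (0.088 − 0.0502) = 11.0400 / 0.0378 = 292.0635

A$292.06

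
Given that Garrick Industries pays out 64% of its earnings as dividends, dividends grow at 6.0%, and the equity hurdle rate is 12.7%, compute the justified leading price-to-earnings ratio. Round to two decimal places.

Justified leading P/E = b/(r−g) = 0.64/(0.127−0.06) = 9.5522

9.55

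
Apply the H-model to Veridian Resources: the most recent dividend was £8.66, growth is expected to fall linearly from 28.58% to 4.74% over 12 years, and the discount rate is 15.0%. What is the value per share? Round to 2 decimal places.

H-model: P₀ = D₀[(1+g_L) + H(g_S−g_L)]/(r−g_L), with H = 12/2 = 6.
P₀ = 8.66 × [(1+0.0474) + 6×(0.2858−0.0474)] / (0.15−0.0474)
   = 8.66 × 2.4778 / 0.1026 = 209.1398

£209.14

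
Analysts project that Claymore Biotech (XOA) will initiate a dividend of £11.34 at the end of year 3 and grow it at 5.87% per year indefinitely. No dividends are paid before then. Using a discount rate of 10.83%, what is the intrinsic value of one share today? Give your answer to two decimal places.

Deferred-dividend DDM. At t=2 the remaining stream is a growing perpetuity with first payment D_3 = 11.34.
V_2 = D_3/(r−g) = 11.34/(0.1083−0.0587) = 228.6290
P₀ = V_2/(1+r)^2 = 228.6290/(1+0.1083)^2 = 186.1301

£186.13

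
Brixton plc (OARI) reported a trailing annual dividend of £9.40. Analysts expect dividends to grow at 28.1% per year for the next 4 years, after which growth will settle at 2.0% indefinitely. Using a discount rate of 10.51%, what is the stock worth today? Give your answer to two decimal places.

Two-stage DDM. Project D₁…D_4 at 0.281, terminal growth 0.02, discount at r = 0.1051.
D_1 = 12.0414
D_2 = 15.4250
D_3 = 19.7595
D_4 = 25.3119
Terminal value at t=4: TV = D_5/(r−g) = 25.8181/(0.1051−0.02) = 303.3856
P₀ = 12.0414/(1+0.1051)^1 + 15.4250/(1+0.1051)^2 + 19.7595/(1+0.1051)^3 + 25.3119/(1+0.1051)^4 + 303.3856/(1+0.1051)^4 = 258.5569

£258.56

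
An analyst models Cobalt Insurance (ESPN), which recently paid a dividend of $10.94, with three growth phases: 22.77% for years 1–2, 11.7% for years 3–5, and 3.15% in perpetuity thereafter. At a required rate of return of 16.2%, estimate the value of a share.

Three-stage DDM. Project D₁…D_5; terminal Gordon value at t=5 with g = 0.0315; discount at r = 0.162.
D_1 = 13.4310
D_2 = 16.4893
D_3 = 18.4185
D_4 = 20.5735
D_5 = 22.9806
TV_5 = 23.7045/(0.162−0.0315) = 181.6436
P₀ = Σ Dₜ/(1+r)ᵗ + TV_5/(1+r)^5 = 143.3830

$143.38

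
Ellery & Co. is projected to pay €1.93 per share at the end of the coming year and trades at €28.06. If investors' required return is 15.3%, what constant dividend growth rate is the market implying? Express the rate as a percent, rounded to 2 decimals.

From P₀ = D₁/(r − g), the implied growth is g = r − D₁/P₀.
g = 0.153 − 1.93/28.06 = 0.153 − 0.06878 = 0.08422

8.42%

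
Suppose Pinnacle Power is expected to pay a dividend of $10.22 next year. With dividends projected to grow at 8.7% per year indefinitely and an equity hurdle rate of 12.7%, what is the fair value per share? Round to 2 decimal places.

Gordon growth model: P₀ = D₁/(r − g), with D₁ = 10.22 given directly.
P₀ = 10.2200 / (0.127 − 0.087) = 10.2200 / 0.04 = 255.5000

$255.50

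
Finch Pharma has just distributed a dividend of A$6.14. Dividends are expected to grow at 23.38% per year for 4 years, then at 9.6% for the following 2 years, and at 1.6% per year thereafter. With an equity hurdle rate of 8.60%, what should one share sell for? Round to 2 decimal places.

A$206.09

Three-stage DDM. Project D₁…D_6; terminal Gordon value at t=6 with g = 0.016; discount at r = 0.086.
D_1 = 7.5755
D_2 = 9.3467
D_3 = 11.5319
D_4 = 14.2281
D_5 = 15.5940
D_6 = 17.0910
TV_6 = 17.3645/(0.086−0.016) = 248.0643
P₀ = Σ Dₜ/(1+r)ᵗ + TV_6/(1+r)^6 = 206.0859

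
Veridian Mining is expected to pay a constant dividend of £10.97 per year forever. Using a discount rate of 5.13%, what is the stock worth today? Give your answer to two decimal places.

£213.84

Zero-growth DDM (perpetuity): P₀ = D/r = 10.97 / 0.0513 = 213.8402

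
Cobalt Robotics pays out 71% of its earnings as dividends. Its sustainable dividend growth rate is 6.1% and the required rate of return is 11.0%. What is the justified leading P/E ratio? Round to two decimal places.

Justified leading P/E = b/(r−g) = 0.71/(0.11−0.061) = 14.4898

14.49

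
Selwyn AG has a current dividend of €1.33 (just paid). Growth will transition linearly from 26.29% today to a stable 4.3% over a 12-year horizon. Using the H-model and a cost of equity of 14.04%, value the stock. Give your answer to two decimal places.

H-model: P₀ = D₀[(1+g_L) + H(g_S−g_L)]/(r−g_L), with H = 12/2 = 6.
P₀ = 1.33 × [(1+0.043) + 6×(0.2629−0.043)] / (0.1404−0.043)
   = 1.33 × 2.3624 / 0.0974 = 32.2586

€32.26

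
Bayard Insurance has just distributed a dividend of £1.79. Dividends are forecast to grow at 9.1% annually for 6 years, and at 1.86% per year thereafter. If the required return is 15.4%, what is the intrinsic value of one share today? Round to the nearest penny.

£18.48

Two-stage DDM. Project D₁…D_6 at 0.091, terminal growth 0.0186, discount at r = 0.154.
D_1 = 1.9529
D_2 = 2.1306
D_3 = 2.3245
D_4 = 2.5360
D_5 = 2.7668
D_6 = 3.0186
Terminal value at t=6: TV = D_7/(r−g) = 3.0747/(0.154−0.0186) = 22.7084
P₀ = 1.9529/(1+0.154)^1 + 2.1306/(1+0.154)^2 + 2.3245/(1+0.154)^3 + 2.5360/(1+0.154)^4 + 2.7668/(1+0.154)^5 + 3.0186/(1+0.154)^6 + 22.7084/(1+0.154)^6 = 18.4798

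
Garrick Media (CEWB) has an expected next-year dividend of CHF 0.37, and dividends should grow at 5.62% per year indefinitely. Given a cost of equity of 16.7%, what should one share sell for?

CHF 3.34

Gordon growth model: P₀ = D₁/(r − g), with D₁ = 0.37 given directly.
P₀ = 0.3700 / (0.167 − 0.0562) = 0.3700 / 0.1108 = 3.3394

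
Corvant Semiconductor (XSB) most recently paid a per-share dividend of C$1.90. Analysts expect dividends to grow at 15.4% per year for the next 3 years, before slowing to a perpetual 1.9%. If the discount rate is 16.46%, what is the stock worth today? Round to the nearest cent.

C$18.53

Two-stage DDM. Project D₁…D_3 at 0.154, terminal growth 0.019, discount at r = 0.1646.
D_1 = 2.1926
D_2 = 2.5303
D_3 = 2.9199
Terminal value at t=3: TV = D_4/(r−g) = 2.9754/(0.1646−0.019) = 20.4354
P₀ = 2.1926/(1+0.1646)^1 + 2.5303/(1+0.1646)^2 + 2.9199/(1+0.1646)^3 + 20.4354/(1+0.1646)^3 = 18.5345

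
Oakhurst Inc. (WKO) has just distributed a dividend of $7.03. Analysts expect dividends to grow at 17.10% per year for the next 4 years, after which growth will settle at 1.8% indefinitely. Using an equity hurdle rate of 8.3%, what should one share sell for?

Two-stage DDM. Project D₁…D_4 at 0.171, terminal growth 0.018, discount at r = 0.083.
D_1 = 8.2321
D_2 = 9.6398
D_3 = 11.2882
D_4 = 13.2185
Terminal value at t=4: TV = D_5/(r−g) = 13.4565/(0.083−0.018) = 207.0224
P₀ = 8.2321/(1+0.083)^1 + 9.6398/(1+0.083)^2 + 11.2882/(1+0.083)^3 + 13.2185/(1+0.083)^4 + 207.0224/(1+0.083)^4 = 184.8042

$184.80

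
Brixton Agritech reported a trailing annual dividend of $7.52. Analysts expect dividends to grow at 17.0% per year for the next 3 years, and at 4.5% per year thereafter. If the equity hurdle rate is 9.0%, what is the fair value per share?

$242.01

Two-stage DDM. Project D₁…D_3 at 0.17, terminal growth 0.045, discount at r = 0.09.
D_1 = 8.7984
D_2 = 10.2941
D_3 = 12.0441
Terminal value at t=3: TV = D_4/(r−g) = 12.5861/(0.09−0.045) = 279.6915
P₀ = 8.7984/(1+0.09)^1 + 10.2941/(1+0.09)^2 + 12.0441/(1+0.09)^3 + 279.6915/(1+0.09)^3 = 242.0097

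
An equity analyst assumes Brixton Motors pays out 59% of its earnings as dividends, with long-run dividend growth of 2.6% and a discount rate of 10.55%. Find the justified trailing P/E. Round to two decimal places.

Justified trailing P/E = b(1+g)/(r−g) = 0.59×(1+0.026)/(0.1055−0.026) = 7.6143

7.61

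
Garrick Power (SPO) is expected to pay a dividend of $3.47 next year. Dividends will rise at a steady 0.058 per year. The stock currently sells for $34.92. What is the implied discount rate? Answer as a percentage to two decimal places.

Rearranging the constant-growth DDM: r = D₁/P₀ + g.
r = 3.4700 / 34.92 + 0.058 = 0.09937 + 0.058 = 0.15737

15.74%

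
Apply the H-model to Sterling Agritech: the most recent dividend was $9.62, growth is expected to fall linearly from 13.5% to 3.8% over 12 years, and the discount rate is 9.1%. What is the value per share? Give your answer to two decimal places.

$294.05

H-model: P₀ = D₀[(1+g_L) + H(g_S−g_L)]/(r−g_L), with H = 12/2 = 6.
P₀ = 9.62 × [(1+0.038) + 6×(0.135−0.038)] / (0.091−0.038)
   = 9.62 × 1.6200 / 0.053 = 294.0453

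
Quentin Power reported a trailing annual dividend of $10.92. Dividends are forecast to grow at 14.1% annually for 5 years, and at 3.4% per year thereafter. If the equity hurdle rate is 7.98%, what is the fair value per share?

Two-stage DDM. Project D₁…D_5 at 0.141, terminal growth 0.034, discount at r = 0.0798.
D_1 = 12.4597
D_2 = 14.2165
D_3 = 16.2211
D_4 = 18.5082
D_5 = 21.1179
Terminal value at t=5: TV = D_6/(r−g) = 21.8359/(0.0798−0.034) = 476.7667
P₀ = 12.4597/(1+0.0798)^1 + 14.2165/(1+0.0798)^2 + 16.2211/(1+0.0798)^3 + 18.5082/(1+0.0798)^4 + 21.1179/(1+0.0798)^5 + 476.7667/(1+0.0798)^5 = 389.3958

$389.40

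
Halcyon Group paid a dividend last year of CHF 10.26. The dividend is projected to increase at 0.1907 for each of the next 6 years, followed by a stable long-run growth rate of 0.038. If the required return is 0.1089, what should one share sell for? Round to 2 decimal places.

CHF 309.79

Two-stage DDM. Project D₁…D_6 at 0.1907, terminal growth 0.038, discount at r = 0.1089.
D_1 = 12.2166
D_2 = 14.5463
D_3 = 17.3203
D_4 = 20.6232
D_5 = 24.5561
D_6 = 29.2389
Terminal value at t=6: TV = D_7/(r−g) = 30.3500/(0.1089−0.038) = 428.0678
P₀ = 12.2166/(1+0.1089)^1 + 14.5463/(1+0.1089)^2 + 17.3203/(1+0.1089)^3 + 20.6232/(1+0.1089)^4 + 24.5561/(1+0.1089)^5 + 29.2389/(1+0.1089)^6 + 428.0678/(1+0.1089)^6 = 309.7866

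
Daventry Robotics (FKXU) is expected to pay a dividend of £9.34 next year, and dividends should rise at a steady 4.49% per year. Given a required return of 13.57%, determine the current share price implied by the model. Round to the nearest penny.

£102.86

Gordon growth model: P₀ = D₁/(r − g), with D₁ = 9.34 given directly.
P₀ = 9.3400 / (0.1357 − 0.0449) = 9.3400 / 0.0908 = 102.8634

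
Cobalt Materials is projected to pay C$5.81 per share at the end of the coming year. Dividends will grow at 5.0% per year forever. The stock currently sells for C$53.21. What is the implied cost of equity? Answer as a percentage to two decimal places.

Rearranging the constant-growth DDM: r = D₁/P₀ + g.
r = 5.8100 / 53.21 + 0.05 = 0.10919 + 0.05 = 0.15919

15.92%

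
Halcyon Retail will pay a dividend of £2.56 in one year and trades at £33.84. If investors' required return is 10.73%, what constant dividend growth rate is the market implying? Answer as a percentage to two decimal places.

From P₀ = D₁/(r − g), the implied growth is g = r − D₁/P₀.
g = 0.1073 − 2.56/33.84 = 0.1073 − 0.07565 = 0.03165

3.16%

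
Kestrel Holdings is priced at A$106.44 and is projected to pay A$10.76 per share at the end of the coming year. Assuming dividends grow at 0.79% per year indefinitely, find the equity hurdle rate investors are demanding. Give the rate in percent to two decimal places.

10.90%

Rearranging the constant-growth DDM: r = D₁/P₀ + g.
r = 10.7600 / 106.44 + 0.0079 = 0.10109 + 0.0079 = 0.10899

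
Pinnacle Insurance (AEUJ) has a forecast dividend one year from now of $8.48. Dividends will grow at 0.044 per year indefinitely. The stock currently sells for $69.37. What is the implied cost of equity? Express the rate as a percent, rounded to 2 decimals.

16.62%

Rearranging the constant-growth DDM: r = D₁/P₀ + g.
r = 8.4800 / 69.37 + 0.044 = 0.12224 + 0.044 = 0.16624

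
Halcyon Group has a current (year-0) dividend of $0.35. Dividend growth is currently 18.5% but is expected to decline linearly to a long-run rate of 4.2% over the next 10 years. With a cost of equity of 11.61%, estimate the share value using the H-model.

H-model: P₀ = D₀[(1+g_L) + H(g_S−g_L)]/(r−g_L), with H = 10/2 = 5.
P₀ = 0.35 × [(1+0.042) + 5×(0.185−0.042)] / (0.1161−0.042)
   = 0.35 × 1.7570 / 0.0741 = 8.2989

$8.30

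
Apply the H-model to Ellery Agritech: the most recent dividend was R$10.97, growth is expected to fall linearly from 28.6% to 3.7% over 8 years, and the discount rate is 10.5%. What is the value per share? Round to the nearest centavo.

H-model: P₀ = D₀[(1+g_L) + H(g_S−g_L)]/(r−g_L), with H = 8/2 = 4.
P₀ = 10.97 × [(1+0.037) + 4×(0.286−0.037)] / (0.105−0.037)
   = 10.97 × 2.0330 / 0.068 = 327.9707

R$327.97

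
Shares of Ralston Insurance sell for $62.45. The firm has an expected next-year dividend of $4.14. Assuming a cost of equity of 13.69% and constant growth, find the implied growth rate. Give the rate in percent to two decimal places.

From P₀ = D₁/(r − g), the implied growth is g = r − D₁/P₀.
g = 0.1369 − 4.14/62.45 = 0.1369 − 0.06629 = 0.07061

7.06%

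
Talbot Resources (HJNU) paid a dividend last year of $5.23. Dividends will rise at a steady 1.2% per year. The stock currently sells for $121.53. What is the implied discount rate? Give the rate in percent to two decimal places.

5.56%

Rearranging the constant-growth DDM: r = D₁/P₀ + g.
D₁ = 5.23 × (1 + 0.012) = 5.2928.
r = 5.2928 / 121.53 + 0.012 = 0.04355 + 0.012 = 0.05555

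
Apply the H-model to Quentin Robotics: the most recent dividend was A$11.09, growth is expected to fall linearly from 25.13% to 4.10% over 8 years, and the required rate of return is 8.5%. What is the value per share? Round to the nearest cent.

H-model: P₀ = D₀[(1+g_L) + H(g_S−g_L)]/(r−g_L), with H = 8/2 = 4.
P₀ = 11.09 × [(1+0.041) + 4×(0.2513−0.041)] / (0.085−0.041)
   = 11.09 × 1.8822 / 0.044 = 474.4000

A$474.40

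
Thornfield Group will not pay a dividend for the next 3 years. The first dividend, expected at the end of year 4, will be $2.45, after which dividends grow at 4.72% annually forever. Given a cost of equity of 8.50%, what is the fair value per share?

$50.74

Deferred-dividend DDM. At t=3 the remaining stream is a growing perpetuity with first payment D_4 = 2.45.
V_3 = D_4/(r−g) = 2.45/(0.085−0.0472) = 64.8148
P₀ = V_3/(1+r)^3 = 64.8148/(1+0.085)^3 = 50.7440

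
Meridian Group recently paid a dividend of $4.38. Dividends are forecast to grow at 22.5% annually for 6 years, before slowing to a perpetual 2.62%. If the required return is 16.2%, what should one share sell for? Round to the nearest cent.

$77.18

Two-stage DDM. Project D₁…D_6 at 0.225, terminal growth 0.0262, discount at r = 0.162.
D_1 = 5.3655
D_2 = 6.5727
D_3 = 8.0516
D_4 = 9.8632
D_5 = 12.0824
D_6 = 14.8010
Terminal value at t=6: TV = D_7/(r−g) = 15.1888/(0.162−0.0262) = 111.8466
P₀ = 5.3655/(1+0.162)^1 + 6.5727/(1+0.162)^2 + 8.0516/(1+0.162)^3 + 9.8632/(1+0.162)^4 + 12.0824/(1+0.162)^5 + 14.8010/(1+0.162)^6 + 111.8466/(1+0.162)^6 = 77.1773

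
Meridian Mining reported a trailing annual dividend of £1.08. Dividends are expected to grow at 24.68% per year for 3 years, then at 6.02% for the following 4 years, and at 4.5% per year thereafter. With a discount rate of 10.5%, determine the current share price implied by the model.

£32.64

Three-stage DDM. Project D₁…D_7; terminal Gordon value at t=7 with g = 0.045; discount at r = 0.105.
D_1 = 1.3465
D_2 = 1.6789
D_3 = 2.0932
D_4 = 2.2192
D_5 = 2.3528
D_6 = 2.4945
D_7 = 2.6446
TV_7 = 2.7636/(0.105−0.045) = 46.0607
P₀ = Σ Dₜ/(1+r)ᵗ + TV_7/(1+r)^7 = 32.6445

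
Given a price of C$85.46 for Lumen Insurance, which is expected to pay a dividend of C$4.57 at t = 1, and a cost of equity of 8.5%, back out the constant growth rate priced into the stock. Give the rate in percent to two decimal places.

3.15%

From P₀ = D₁/(r − g), the implied growth is g = r − D₁/P₀.
g = 0.085 − 4.57/85.46 = 0.085 − 0.05348 = 0.03152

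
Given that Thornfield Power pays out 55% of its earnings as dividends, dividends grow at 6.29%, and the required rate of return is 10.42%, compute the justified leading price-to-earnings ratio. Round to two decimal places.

Justified leading P/E = b/(r−g) = 0.55/(0.1042−0.0629) = 13.3172

13.32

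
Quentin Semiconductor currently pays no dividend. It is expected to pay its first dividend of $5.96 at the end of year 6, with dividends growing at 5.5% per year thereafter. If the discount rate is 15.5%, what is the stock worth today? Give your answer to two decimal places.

Deferred-dividend DDM. At t=5 the remaining stream is a growing perpetuity with first payment D_6 = 5.96.
V_5 = D_6/(r−g) = 5.96/(0.155−0.055) = 59.6000
P₀ = V_5/(1+r)^5 = 59.6000/(1+0.155)^5 = 28.9959

$29.00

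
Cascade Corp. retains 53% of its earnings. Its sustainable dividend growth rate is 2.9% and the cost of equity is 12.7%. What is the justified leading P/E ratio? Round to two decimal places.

Payout ratio b = 1 − 0.53 = 0.47.
Justified leading P/E = b/(r−g) = 0.47/(0.127−0.029) = 4.7959

4.80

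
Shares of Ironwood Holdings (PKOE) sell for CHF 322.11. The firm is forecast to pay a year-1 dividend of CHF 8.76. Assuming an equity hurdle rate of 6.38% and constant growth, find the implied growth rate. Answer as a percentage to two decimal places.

3.66%

From P₀ = D₁/(r − g), the implied growth is g = r − D₁/P₀.
g = 0.0638 − 8.76/322.11 = 0.0638 − 0.02720 = 0.03660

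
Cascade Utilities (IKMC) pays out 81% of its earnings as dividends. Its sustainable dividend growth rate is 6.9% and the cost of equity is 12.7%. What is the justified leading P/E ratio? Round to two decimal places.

13.97

Justified leading P/E = b/(r−g) = 0.81/(0.127−0.069) = 13.9655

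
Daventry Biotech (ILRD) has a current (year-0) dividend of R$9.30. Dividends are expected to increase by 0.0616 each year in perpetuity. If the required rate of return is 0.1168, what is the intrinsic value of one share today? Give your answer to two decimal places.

R$178.86

Gordon growth model: P₀ = D₁/(r − g). D₁ = 9.30 × (1 + 0.0616) = 9.8729.
P₀ = 9.8729 / (0.1168 − 0.0616) = 9.8729 / 0.0552 = 178.8565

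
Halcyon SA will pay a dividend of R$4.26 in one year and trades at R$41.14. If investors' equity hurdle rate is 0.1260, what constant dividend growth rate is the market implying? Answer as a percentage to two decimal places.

From P₀ = D₁/(r − g), the implied growth is g = r − D₁/P₀.
g = 0.126 − 4.26/41.14 = 0.126 − 0.10355 = 0.02245

2.25%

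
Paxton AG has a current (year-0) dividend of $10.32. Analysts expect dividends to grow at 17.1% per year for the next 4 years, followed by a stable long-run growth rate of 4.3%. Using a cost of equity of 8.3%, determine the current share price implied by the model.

$418.18

Two-stage DDM. Project D₁…D_4 at 0.171, terminal growth 0.043, discount at r = 0.083.
D_1 = 12.0847
D_2 = 14.1512
D_3 = 16.5711
D_4 = 19.4047
Terminal value at t=4: TV = D_5/(r−g) = 20.2391/(0.083−0.043) = 505.9780
P₀ = 12.0847/(1+0.083)^1 + 14.1512/(1+0.083)^2 + 16.5711/(1+0.083)^3 + 19.4047/(1+0.083)^4 + 505.9780/(1+0.083)^4 = 418.1802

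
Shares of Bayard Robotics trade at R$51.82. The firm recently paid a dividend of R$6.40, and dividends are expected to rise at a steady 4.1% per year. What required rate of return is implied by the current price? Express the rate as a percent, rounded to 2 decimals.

Rearranging the constant-growth DDM: r = D₁/P₀ + g.
D₁ = 6.40 × (1 + 0.041) = 6.6624.
r = 6.6624 / 51.82 + 0.041 = 0.12857 + 0.041 = 0.16957

16.96%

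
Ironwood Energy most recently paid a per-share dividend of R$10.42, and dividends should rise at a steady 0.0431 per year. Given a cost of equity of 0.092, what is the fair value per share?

Gordon growth model: P₀ = D₁/(r − g). D₁ = 10.42 × (1 + 0.0431) = 10.8691.
P₀ = 10.8691 / (0.092 − 0.0431) = 10.8691 / 0.0489 = 222.2720

R$222.27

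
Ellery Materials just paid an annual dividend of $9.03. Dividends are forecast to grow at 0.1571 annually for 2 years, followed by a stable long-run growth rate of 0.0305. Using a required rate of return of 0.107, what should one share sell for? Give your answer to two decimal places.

Two-stage DDM. Project D₁…D_2 at 0.1571, terminal growth 0.0305, discount at r = 0.107.
D_1 = 10.4486
D_2 = 12.0901
Terminal value at t=2: TV = D_3/(r−g) = 12.4588/(0.107−0.0305) = 162.8606
P₀ = 10.4486/(1+0.107)^1 + 12.0901/(1+0.107)^2 + 162.8606/(1+0.107)^2 = 152.2033

$152.20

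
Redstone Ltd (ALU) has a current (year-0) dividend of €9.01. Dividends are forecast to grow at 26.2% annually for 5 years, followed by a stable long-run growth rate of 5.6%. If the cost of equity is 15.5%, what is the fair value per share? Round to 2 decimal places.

€208.90

Two-stage DDM. Project D₁…D_5 at 0.262, terminal growth 0.056, discount at r = 0.155.
D_1 = 11.3706
D_2 = 14.3497
D_3 = 18.1093
D_4 = 22.8540
D_5 = 28.8417
Terminal value at t=5: TV = D_6/(r−g) = 30.4569/(0.155−0.056) = 307.6453
P₀ = 11.3706/(1+0.155)^1 + 14.3497/(1+0.155)^2 + 18.1093/(1+0.155)^3 + 22.8540/(1+0.155)^4 + 28.8417/(1+0.155)^5 + 307.6453/(1+0.155)^5 = 208.9003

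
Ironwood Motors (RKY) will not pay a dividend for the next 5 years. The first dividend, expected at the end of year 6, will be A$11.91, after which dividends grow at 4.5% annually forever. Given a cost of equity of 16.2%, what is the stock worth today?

Deferred-dividend DDM. At t=5 the remaining stream is a growing perpetuity with first payment D_6 = 11.91.
V_5 = D_6/(r−g) = 11.91/(0.162−0.045) = 101.7949
P₀ = V_5/(1+r)^5 = 101.7949/(1+0.162)^5 = 48.0502

A$48.05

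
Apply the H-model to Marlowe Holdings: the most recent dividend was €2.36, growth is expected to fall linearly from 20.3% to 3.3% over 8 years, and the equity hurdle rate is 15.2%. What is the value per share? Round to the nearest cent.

€33.97

H-model: P₀ = D₀[(1+g_L) + H(g_S−g_L)]/(r−g_L), with H = 8/2 = 4.
P₀ = 2.36 × [(1+0.033) + 4×(0.203−0.033)] / (0.152−0.033)
   = 2.36 × 1.7130 / 0.119 = 33.9721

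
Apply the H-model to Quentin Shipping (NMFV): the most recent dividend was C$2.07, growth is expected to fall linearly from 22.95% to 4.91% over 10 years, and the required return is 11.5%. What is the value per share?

C$61.29

H-model: P₀ = D₀[(1+g_L) + H(g_S−g_L)]/(r−g_L), with H = 10/2 = 5.
P₀ = 2.07 × [(1+0.0491) + 5×(0.2295−0.0491)] / (0.115−0.0491)
   = 2.07 × 1.9511 / 0.0659 = 61.2864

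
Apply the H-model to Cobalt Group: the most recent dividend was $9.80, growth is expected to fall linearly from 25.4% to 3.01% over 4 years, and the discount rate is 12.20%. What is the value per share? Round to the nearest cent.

H-model: P₀ = D₀[(1+g_L) + H(g_S−g_L)]/(r−g_L), with H = 4/2 = 2.
P₀ = 9.80 × [(1+0.0301) + 2×(0.254−0.0301)] / (0.122−0.0301)
   = 9.80 × 1.4779 / 0.0919 = 157.5998

$157.60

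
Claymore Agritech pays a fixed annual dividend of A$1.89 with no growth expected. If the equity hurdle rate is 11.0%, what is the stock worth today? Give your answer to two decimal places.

Zero-growth DDM (perpetuity): P₀ = D/r = 1.89 / 0.11 = 17.1818

A$17.18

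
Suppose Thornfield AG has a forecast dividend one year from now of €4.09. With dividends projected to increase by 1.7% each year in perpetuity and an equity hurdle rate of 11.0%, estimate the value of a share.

€43.98

Gordon growth model: P₀ = D₁/(r − g), with D₁ = 4.09 given directly.
P₀ = 4.0900 / (0.11 − 0.017) = 4.0900 / 0.093 = 43.9785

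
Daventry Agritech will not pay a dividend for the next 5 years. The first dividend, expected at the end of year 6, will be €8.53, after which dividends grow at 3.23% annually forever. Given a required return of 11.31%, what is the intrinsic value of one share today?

€61.78

Deferred-dividend DDM. At t=5 the remaining stream is a growing perpetuity with first payment D_6 = 8.53.
V_5 = D_6/(r−g) = 8.53/(0.1131−0.0323) = 105.5693
P₀ = V_5/(1+r)^5 = 105.5693/(1+0.1131)^5 = 61.7827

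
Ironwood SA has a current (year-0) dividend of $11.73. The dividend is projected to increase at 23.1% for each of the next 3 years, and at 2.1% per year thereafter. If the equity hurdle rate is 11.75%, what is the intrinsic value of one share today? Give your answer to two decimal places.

$208.73

Two-stage DDM. Project D₁…D_3 at 0.231, terminal growth 0.021, discount at r = 0.1175.
D_1 = 14.4396
D_2 = 17.7752
D_3 = 21.8813
Terminal value at t=3: TV = D_4/(r−g) = 22.3408/(0.1175−0.021) = 231.5105
P₀ = 14.4396/(1+0.1175)^1 + 17.7752/(1+0.1175)^2 + 21.8813/(1+0.1175)^3 + 231.5105/(1+0.1175)^3 = 208.7275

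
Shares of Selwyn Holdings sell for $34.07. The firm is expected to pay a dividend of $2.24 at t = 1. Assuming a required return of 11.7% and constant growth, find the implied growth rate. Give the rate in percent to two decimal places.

From P₀ = D₁/(r − g), the implied growth is g = r − D₁/P₀.
g = 0.117 − 2.24/34.07 = 0.117 − 0.06575 = 0.05125

5.13%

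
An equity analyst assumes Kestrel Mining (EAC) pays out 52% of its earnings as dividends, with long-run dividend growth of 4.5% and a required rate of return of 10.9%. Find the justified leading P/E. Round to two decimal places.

Justified leading P/E = b/(r−g) = 0.52/(0.109−0.045) = 8.1250

8.12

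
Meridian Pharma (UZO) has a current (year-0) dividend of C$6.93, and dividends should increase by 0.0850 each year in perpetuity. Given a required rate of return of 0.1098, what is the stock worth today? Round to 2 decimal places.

Gordon growth model: P₀ = D₁/(r − g). D₁ = 6.93 × (1 + 0.085) = 7.5190.
P₀ = 7.5190 / (0.1098 − 0.085) = 7.5190 / 0.0248 = 303.1875

C$303.19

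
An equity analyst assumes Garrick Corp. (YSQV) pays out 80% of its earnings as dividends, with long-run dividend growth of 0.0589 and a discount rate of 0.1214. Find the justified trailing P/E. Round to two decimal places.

Justified trailing P/E = b(1+g)/(r−g) = 0.80×(1+0.0589)/(0.1214−0.0589) = 13.5539

13.55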